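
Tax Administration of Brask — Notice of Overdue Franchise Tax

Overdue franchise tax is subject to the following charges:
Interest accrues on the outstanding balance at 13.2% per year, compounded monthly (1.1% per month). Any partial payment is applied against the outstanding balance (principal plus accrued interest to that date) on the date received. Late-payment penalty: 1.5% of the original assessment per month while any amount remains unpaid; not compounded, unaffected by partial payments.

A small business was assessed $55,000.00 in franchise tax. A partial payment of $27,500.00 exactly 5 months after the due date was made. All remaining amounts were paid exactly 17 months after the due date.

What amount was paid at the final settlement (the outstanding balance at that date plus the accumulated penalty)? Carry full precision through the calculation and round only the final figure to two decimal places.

Balance at month 5: $55,000.0000 × (1 + 0.011)^5 = $58,092.2861…
After $27,500.00 payment: $58,092.2861… − $27,500.00 = $30,592.2861…
Balance at month 17: $30,592.2861… × (1 + 0.011)^12 = $34,883.9615…
Penalty: 17 × 1.5% × $55,000.00 = $14,025.00
Final settlement = outstanding balance + penalty = $34,883.9615… + $14,025.00 = $48,908.96

$48,908.96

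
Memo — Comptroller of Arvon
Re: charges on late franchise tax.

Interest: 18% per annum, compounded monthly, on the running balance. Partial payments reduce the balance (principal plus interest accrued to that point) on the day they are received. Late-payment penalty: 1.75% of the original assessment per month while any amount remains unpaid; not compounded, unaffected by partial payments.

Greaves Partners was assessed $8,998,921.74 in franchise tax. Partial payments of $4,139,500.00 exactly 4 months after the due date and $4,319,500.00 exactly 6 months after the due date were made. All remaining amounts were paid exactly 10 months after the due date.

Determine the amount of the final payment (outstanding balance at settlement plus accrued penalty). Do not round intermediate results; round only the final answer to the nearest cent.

$2,907,559.12

Monthly rate = 18% ÷ 12 = 1.5%
Balance at month 4: $8,998,921.7400 × (1 + 0.015)^4 = $9,551,127.5298…
After $4,139,500.00 payment: $9,551,127.5298… − $4,139,500.00 = $5,411,627.5298…
Balance at month 6: $5,411,627.5298… × (1 + 0.015)^2 = $5,575,193.9718…
After $4,319,500.00 payment: $5,575,193.9718… − $4,319,500.00 = $1,255,693.9718…
Balance at month 10: $1,255,693.9718… × (1 + 0.015)^4 = $1,332,747.8125…
Penalty: 10 × 1.75% × $8,998,921.74 = $1,574,811.30…
Final settlement = outstanding balance + penalty = $1,332,747.8125… + $1,574,811.30… = $2,907,559.12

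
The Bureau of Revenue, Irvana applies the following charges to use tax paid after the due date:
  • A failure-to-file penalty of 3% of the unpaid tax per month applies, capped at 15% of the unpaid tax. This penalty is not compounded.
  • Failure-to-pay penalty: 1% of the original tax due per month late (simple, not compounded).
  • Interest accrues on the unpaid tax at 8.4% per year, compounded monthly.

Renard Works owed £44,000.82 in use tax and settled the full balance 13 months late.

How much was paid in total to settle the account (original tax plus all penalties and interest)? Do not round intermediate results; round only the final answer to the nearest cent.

Failure-to-file: 13 × 3% × £44,000.82 = £17,160.32…, capped at 15% × £44,000.82 = £6,600.12…
Failure-to-pay penalty: 13 × 1% × £44,000.82 = £5,720.11…
Interest (8.4%/yr ÷ 12 = 0.7%/month): £44,000.82 × ((1 + 0.007)^13 − 1) = £4,176.6386…
Total = £44,000.82 + £12,320.2296 + £4,176.6386… = £60,497.69

£60,497.69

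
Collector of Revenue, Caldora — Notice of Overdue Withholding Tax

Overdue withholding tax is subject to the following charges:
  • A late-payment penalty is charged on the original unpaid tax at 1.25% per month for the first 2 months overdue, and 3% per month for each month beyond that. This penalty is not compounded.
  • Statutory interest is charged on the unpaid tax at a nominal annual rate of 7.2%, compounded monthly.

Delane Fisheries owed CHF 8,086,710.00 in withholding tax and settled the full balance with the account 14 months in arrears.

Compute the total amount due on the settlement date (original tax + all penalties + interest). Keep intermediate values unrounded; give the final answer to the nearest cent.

CHF 11,906,515.48

Penalty, months 1–2: 2 × 1.25% × CHF 8,086,710.00 = CHF 202,167.75
Penalty, months 3–14: 12 × 3% × CHF 8,086,710.00 = CHF 2,911,215.60
Interest (7.2%/yr ÷ 12 = 0.6%/month): CHF 8,086,710.00 × ((1 + 0.006)^14 − 1) = CHF 706,422.1293…
Total = CHF 8,086,710.00 + CHF 3,113,383.3500 + CHF 706,422.1293… = CHF 11,906,515.48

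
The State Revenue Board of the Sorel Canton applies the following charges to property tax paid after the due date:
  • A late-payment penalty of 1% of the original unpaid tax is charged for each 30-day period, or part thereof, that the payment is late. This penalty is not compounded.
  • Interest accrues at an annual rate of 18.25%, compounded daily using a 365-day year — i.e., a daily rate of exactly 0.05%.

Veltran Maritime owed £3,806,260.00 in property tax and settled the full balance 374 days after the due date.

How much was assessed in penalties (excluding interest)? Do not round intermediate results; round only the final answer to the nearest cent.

£494,813.80

Penalty periods: ⌈374/30⌉ = 13; penalty = 13 × 1% × £3,806,260.00 = £494,813.80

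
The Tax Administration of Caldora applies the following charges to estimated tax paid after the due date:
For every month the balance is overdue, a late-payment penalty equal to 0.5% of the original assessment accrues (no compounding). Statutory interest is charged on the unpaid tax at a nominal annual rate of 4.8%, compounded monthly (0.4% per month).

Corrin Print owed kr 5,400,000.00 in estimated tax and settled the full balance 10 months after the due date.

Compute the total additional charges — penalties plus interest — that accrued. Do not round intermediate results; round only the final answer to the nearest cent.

Late-payment penalty = 0.5% × kr 5,400,000.00 × 10 mo = kr 270,000.00
Interest: kr 5,400,000.00 × ((1 + 0.004)^10 − 1) = kr 5,400,000.00 × 0.0407277… = kr 219,929.7637…
Penalties + interest = kr 270,000.0000 + kr 219,929.7637… = kr 489,929.76

kr 489,929.76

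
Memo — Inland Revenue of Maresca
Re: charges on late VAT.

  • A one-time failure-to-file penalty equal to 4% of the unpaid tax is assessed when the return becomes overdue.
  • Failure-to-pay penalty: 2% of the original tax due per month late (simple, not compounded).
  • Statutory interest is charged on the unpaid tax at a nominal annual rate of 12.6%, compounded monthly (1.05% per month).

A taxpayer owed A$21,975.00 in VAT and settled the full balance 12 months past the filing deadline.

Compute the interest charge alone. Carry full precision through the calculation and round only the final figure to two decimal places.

Interest: A$21,975.00 × ((1 + 0.0105)^12 − 1) = A$21,975.00 × 0.1335373… = A$2,934.4821…

A$2,934.48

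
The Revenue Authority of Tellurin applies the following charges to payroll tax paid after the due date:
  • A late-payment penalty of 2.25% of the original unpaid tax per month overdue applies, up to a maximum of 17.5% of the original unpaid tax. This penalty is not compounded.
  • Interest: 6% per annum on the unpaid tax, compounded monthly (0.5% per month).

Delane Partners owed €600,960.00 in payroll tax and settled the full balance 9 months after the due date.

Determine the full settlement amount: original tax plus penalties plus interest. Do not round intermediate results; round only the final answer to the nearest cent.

€733,718.42

Penalty (uncapped): 9 × 2.25% × €600,960.00 = €121,694.40; cap = 17.5% × €600,960.00 = €105,168.00 → penalty = €105,168.00
Interest: €600,960.00 × ((1 + 0.005)^9 − 1) = €600,960.00 × 0.0459106… = €27,590.4216…
Total = €600,960.00 + €105,168.0000 + €27,590.4216… = €733,718.42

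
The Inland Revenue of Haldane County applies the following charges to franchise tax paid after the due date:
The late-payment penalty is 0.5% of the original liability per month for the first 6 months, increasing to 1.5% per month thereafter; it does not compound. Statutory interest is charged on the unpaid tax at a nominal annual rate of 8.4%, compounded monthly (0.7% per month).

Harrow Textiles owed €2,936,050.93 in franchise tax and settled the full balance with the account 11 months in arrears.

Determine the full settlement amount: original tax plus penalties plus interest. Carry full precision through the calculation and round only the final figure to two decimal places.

€3,478,493.37

Penalty, months 1–6: 6 × 0.5% × €2,936,050.93 = €88,081.53…
Penalty, months 7–11: 5 × 1.5% × €2,936,050.93 = €220,203.82…
Interest: €2,936,050.93 × ((1 + 0.007)^11 − 1) = €2,936,050.93 × 0.0797524… = €234,157.0939…
Total = €2,936,050.93 + €308,285.3477… + €234,157.0939… = €3,478,493.37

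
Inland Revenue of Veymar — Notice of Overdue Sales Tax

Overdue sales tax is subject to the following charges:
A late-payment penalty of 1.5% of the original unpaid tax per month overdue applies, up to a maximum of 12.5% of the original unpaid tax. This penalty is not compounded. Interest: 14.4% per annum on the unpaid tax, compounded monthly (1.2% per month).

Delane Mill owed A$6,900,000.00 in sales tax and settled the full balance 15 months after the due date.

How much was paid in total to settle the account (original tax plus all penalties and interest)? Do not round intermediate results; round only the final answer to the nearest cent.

Penalty (uncapped): 15 × 1.5% × A$6,900,000.00 = A$1,552,500.00; cap = 12.5% × A$6,900,000.00 = A$862,500.00 → penalty = A$862,500.00
Interest: A$6,900,000.00 × ((1 + 0.012)^15 − 1) = A$6,900,000.00 × 0.1959353… = A$1,351,953.6187…
Total = A$6,900,000.00 + A$862,500.0000 + A$1,351,953.6187… = A$9,114,453.62

A$9,114,453.62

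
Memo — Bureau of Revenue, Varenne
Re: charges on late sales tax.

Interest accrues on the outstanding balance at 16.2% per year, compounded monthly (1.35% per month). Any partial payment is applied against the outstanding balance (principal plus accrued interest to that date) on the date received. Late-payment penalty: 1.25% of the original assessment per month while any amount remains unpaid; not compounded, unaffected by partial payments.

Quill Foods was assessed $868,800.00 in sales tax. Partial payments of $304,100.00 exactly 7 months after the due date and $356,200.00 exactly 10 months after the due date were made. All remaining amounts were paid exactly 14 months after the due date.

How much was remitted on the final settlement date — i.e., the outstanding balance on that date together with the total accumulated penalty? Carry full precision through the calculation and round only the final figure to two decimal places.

$490,404.11

Balance at month 7: $868,800.0000 × (1 + 0.0135)^7 = $954,302.5481…
After $304,100.00 payment: $954,302.5481… − $304,100.00 = $650,202.5481…
Balance at month 10: $650,202.5481… × (1 + 0.0135)^3 = $676,892.8493…
After $356,200.00 payment: $676,892.8493… − $356,200.00 = $320,692.8493…
Balance at month 14: $320,692.8493… × (1 + 0.0135)^4 = $338,364.1075…
Penalty: 14 × 1.25% × $868,800.00 = $152,040.00
Final settlement = outstanding balance + penalty = $338,364.1075… + $152,040.00 = $490,404.11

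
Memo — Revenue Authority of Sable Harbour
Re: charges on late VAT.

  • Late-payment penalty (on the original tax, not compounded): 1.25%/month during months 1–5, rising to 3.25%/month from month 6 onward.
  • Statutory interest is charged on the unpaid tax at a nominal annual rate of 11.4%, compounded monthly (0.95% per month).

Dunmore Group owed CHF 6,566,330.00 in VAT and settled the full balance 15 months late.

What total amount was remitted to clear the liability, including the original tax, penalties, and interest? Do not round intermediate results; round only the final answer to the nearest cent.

CHF 10,111,345.20

Penalty, months 1–5: 5 × 1.25% × CHF 6,566,330.00 = CHF 410,395.63…
Penalty, months 6–15: 10 × 3.25% × CHF 6,566,330.00 = CHF 2,134,057.25
Interest: CHF 6,566,330.00 × ((1 + 0.0095)^15 − 1) = CHF 6,566,330.00 × 0.1523777… = CHF 1,000,562.3267…
Total = CHF 6,566,330.00 + CHF 2,544,452.8750 + CHF 1,000,562.3267… = CHF 10,111,345.20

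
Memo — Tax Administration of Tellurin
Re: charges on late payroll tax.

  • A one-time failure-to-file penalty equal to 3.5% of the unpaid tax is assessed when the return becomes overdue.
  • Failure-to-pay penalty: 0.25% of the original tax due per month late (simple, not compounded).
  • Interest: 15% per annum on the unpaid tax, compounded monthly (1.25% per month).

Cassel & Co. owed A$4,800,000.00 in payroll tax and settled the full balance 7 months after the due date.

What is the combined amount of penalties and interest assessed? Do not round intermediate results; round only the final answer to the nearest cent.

A$688,082.26

Failure-to-file penalty: 3.5% × A$4,800,000.00 = A$168,000.00
Failure-to-pay penalty: 7 × 0.25% × A$4,800,000.00 = A$84,000.00
Interest: A$4,800,000.00 × ((1 + 0.0125)^7 − 1) = A$4,800,000.00 × 0.0908505… = A$436,082.2575…
Penalties + interest = A$252,000.0000 + A$436,082.2575… = A$688,082.26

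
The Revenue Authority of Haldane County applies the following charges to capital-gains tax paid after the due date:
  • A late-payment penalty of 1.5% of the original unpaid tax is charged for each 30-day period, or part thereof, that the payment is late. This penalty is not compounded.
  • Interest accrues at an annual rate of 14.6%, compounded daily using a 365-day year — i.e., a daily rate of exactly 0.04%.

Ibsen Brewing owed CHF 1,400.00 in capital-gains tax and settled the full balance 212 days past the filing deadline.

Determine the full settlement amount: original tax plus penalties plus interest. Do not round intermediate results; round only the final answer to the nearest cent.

CHF 1,691.87

Penalty periods: ⌈212/30⌉ = 8; penalty = 8 × 1.5% × CHF 1,400.00 = CHF 168.00
Interest: CHF 1,400.00 × ((1 + 0.0004)^212 − 1) = CHF 1,400.00 × 0.08848089… = CHF 123.8732…
Total = CHF 1,400.00 + CHF 168.0000 + CHF 123.8732… = CHF 1,691.87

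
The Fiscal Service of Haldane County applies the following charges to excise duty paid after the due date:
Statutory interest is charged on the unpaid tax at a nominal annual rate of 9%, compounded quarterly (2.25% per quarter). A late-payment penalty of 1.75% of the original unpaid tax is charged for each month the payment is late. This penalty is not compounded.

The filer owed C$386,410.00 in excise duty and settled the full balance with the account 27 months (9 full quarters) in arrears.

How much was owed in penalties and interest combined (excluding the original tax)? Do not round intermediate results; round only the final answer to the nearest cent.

Late-payment penalty = 1.75% × C$386,410.00 × 27 mo = C$182,578.73…
Interest: C$386,410.00 × ((1 + 0.0225)^9 − 1) = C$386,410.00 × 0.2217148… = C$85,672.8323…
Penalties + interest = C$182,578.7250 + C$85,672.8323… = C$268,251.56

C$268,251.56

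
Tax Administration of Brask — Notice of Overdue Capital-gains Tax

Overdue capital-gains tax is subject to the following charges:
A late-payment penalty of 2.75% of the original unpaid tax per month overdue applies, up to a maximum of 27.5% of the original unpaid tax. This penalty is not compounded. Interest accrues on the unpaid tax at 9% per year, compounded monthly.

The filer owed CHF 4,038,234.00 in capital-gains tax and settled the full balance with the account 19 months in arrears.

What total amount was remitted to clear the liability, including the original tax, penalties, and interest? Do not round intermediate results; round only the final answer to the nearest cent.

CHF 5,764,740.93

Penalty (uncapped): 19 × 2.75% × CHF 4,038,234.00 = CHF 2,109,977.27…; cap = 27.5% × CHF 4,038,234.00 = CHF 1,110,514.35 → penalty = CHF 1,110,514.35
Interest (9%/yr ÷ 12 = 0.75%/month): CHF 4,038,234.00 × ((1 + 0.0075)^19 − 1) = CHF 615,992.5843…
Total = CHF 4,038,234.00 + CHF 1,110,514.3500 + CHF 615,992.5843… = CHF 5,764,740.93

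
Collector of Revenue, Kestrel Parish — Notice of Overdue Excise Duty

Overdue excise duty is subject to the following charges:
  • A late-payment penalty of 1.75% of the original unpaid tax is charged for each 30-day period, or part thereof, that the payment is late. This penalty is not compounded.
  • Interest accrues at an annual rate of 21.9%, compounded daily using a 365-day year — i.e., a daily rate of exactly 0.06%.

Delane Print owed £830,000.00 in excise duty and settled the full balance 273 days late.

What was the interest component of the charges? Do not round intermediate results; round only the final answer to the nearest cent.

Interest: £830,000.00 × ((1 + 0.0006)^273 − 1) = £830,000.00 × 0.17792083… = £147,674.2926…

£147,674.29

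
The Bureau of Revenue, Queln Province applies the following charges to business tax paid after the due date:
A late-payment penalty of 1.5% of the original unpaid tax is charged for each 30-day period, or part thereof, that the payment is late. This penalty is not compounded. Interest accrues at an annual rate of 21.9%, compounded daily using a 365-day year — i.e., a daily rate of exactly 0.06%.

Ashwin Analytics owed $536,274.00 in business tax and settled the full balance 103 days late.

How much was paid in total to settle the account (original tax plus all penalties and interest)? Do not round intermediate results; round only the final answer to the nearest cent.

$602,627.11

Penalty periods: ⌈103/30⌉ = 4; penalty = 4 × 1.5% × $536,274.00 = $32,176.44
Interest: $536,274.00 × ((1 + 0.0006)^103 − 1) = $536,274.00 × 0.06372986… = $34,176.6668…
Total = $536,274.00 + $32,176.4400 + $34,176.6668… = $602,627.11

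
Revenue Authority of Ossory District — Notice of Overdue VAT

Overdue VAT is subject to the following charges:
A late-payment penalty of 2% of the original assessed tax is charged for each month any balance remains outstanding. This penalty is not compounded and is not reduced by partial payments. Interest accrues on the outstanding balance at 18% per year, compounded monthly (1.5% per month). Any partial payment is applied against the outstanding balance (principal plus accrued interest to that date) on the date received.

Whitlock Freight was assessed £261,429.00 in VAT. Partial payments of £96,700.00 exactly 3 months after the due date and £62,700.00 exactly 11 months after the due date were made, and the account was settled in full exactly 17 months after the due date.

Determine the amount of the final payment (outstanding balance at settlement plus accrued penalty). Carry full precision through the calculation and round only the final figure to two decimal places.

£237,942.06

Balance at month 3: £261,429.0000 × (1 + 0.015)^3 = £273,370.6519…
After £96,700.00 payment: £273,370.6519… − £96,700.00 = £176,670.6519…
Balance at month 11: £176,670.6519… × (1 + 0.015)^8 = £199,018.1796…
After £62,700.00 payment: £199,018.1796… − £62,700.00 = £136,318.1796…
Balance at month 17: £136,318.1796… × (1 + 0.015)^6 = £149,056.1953…
Penalty: 17 × 2% × £261,429.00 = £88,885.86
Final settlement = outstanding balance + penalty = £149,056.1953… + £88,885.86 = £237,942.06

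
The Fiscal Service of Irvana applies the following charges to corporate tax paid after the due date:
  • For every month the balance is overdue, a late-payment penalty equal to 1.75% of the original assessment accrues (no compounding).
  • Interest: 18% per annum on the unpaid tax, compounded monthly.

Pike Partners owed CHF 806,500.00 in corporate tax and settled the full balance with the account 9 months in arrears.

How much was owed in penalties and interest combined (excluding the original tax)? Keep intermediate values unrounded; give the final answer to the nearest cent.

Late-payment penalty = 1.75% × CHF 806,500.00 × 9 mo = CHF 127,023.75
Interest (18%/yr ÷ 12 = 1.5%/month): CHF 806,500.00 × ((1 + 0.015)^9 − 1) = CHF 115,644.0152…
Penalties + interest = CHF 127,023.7500 + CHF 115,644.0152… = CHF 242,667.77

CHF 242,667.77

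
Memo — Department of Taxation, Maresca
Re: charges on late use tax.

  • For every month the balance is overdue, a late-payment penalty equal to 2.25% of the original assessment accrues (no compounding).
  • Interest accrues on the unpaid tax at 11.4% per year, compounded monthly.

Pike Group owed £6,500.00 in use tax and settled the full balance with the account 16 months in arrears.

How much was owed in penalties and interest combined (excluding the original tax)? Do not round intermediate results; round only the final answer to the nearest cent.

Late-payment penalty = 2.25% × £6,500.00 × 16 mo = £2,340.00
Interest (11.4%/yr ÷ 12 = 0.95%/month): £6,500.00 × ((1 + 0.0095)^16 − 1) = £1,061.6144…
Penalties + interest = £2,340.0000 + £1,061.6144… = £3,401.61

£3,401.61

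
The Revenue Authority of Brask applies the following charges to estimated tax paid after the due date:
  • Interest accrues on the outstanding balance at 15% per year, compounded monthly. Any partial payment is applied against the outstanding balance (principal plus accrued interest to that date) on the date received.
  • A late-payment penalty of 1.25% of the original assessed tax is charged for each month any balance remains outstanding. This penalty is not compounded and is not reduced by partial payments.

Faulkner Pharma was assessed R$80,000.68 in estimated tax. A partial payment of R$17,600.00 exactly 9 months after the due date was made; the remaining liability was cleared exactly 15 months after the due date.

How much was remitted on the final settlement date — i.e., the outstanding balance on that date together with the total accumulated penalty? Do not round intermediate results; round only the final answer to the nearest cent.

R$92,425.34

Monthly rate = 15% ÷ 12 = 1.25%
Balance at month 9: R$80,000.6800 × (1 + 0.0125)^9 = R$89,464.1346…
After R$17,600.00 payment: R$89,464.1346… − R$17,600.00 = R$71,864.1346…
Balance at month 15: R$71,864.1346… × (1 + 0.0125)^6 = R$77,425.2099…
Penalty: 15 × 1.25% × R$80,000.68 = R$15,000.13…
Final settlement = outstanding balance + penalty = R$77,425.2099… + R$15,000.13… = R$92,425.34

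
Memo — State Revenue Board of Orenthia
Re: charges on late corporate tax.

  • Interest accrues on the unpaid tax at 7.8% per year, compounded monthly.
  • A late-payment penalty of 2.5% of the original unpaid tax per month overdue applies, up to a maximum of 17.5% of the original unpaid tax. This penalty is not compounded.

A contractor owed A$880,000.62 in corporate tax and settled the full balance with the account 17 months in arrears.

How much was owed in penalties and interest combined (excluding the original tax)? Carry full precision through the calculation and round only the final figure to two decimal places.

A$256,464.80

Penalty (uncapped): 17 × 2.5% × A$880,000.62 = A$374,000.26…; cap = 17.5% × A$880,000.62 = A$154,000.11… → penalty = A$154,000.11…
Interest (7.8%/yr ÷ 12 = 0.65%/month): A$880,000.62 × ((1 + 0.0065)^17 − 1) = A$102,464.6904…
Penalties + interest = A$154,000.1085 + A$102,464.6904… = A$256,464.80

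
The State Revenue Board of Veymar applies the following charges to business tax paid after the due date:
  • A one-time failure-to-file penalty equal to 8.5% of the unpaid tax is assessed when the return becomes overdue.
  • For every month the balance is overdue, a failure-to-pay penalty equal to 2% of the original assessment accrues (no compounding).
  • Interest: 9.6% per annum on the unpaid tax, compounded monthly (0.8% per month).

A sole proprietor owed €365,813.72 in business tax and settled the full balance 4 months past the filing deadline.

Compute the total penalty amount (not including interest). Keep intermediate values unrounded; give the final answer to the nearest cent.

Failure-to-file penalty: 8.5% × €365,813.72 = €31,094.17…
Failure-to-pay penalty = 2% × €365,813.72 × 4 mo = €29,265.10…
Total penalty = €31,094.17… + €29,265.10… = €60,359.26

€60,359.26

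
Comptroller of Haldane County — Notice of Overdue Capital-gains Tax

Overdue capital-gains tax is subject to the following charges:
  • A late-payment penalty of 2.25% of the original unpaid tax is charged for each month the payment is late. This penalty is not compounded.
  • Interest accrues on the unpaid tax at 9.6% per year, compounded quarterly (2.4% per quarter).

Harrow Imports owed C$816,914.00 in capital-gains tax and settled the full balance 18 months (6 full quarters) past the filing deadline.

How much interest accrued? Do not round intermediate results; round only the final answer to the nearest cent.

Interest: C$816,914.00 × ((1 + 0.024)^6 − 1) = C$816,914.00 × 0.1529215… = C$124,923.7180…

C$124,923.72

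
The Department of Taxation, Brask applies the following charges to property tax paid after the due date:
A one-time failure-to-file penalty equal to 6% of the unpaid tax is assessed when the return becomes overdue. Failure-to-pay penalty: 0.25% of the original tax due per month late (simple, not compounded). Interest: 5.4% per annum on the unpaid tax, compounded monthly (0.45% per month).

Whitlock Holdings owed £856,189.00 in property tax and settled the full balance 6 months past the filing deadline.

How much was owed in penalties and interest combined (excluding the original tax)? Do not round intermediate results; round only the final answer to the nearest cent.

Failure-to-file penalty: 6% × £856,189.00 = £51,371.34
Failure-to-pay penalty = 0.25% × £856,189.00 × 6 mo = £12,842.84…
Interest: £856,189.00 × ((1 + 0.0045)^6 − 1) = £856,189.00 × 0.0273056… = £23,378.7361…
Penalties + interest = £64,214.1750 + £23,378.7361… = £87,592.91

£87,592.91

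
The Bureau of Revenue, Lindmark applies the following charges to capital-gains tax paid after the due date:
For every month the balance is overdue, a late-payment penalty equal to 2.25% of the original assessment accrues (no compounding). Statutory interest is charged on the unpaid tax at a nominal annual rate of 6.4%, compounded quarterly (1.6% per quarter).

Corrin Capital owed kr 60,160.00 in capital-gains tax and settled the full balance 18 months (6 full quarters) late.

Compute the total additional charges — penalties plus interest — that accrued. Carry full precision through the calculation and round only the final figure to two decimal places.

Late-payment penalty = 2.25% × kr 60,160.00 × 18 mo = kr 24,364.80
Interest: kr 60,160.00 × ((1 + 0.016)^6 − 1) = kr 60,160.00 × 0.0999229… = kr 6,011.3622…
Penalties + interest = kr 24,364.8000 + kr 6,011.3622… = kr 30,376.16

kr 30,376.16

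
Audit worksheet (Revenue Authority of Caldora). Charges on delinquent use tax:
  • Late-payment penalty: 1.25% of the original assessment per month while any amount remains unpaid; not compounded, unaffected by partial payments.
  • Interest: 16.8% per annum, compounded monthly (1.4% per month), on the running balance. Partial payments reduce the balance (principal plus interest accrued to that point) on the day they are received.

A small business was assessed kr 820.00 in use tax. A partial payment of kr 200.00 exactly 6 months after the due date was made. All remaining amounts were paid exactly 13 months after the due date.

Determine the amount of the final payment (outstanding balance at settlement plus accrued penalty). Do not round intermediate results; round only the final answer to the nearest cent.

Balance at month 6: kr 820.0000 × (1 + 0.014)^6 = kr 891.3363…
After kr 200.00 payment: kr 891.3363… − kr 200.00 = kr 691.3363…
Balance at month 13: kr 691.3363… × (1 + 0.014)^7 = kr 762.0001…
Penalty: 13 × 1.25% × kr 820.00 = kr 133.25
Final settlement = outstanding balance + penalty = kr 762.0001… + kr 133.25 = kr 895.25

kr 895.25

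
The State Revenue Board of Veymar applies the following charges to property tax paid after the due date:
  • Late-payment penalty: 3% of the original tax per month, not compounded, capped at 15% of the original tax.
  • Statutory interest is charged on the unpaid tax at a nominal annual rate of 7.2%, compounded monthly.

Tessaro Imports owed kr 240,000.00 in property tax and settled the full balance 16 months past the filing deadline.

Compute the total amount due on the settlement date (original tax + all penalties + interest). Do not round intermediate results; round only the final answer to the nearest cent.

Penalty (uncapped): 16 × 3% × kr 240,000.00 = kr 115,200.00; cap = 15% × kr 240,000.00 = kr 36,000.00 → penalty = kr 36,000.00
Interest (7.2%/yr ÷ 12 = 0.6%/month): kr 240,000.00 × ((1 + 0.006)^16 − 1) = kr 24,106.4047…
Total = kr 240,000.00 + kr 36,000.0000 + kr 24,106.4047… = kr 300,106.40

kr 300,106.40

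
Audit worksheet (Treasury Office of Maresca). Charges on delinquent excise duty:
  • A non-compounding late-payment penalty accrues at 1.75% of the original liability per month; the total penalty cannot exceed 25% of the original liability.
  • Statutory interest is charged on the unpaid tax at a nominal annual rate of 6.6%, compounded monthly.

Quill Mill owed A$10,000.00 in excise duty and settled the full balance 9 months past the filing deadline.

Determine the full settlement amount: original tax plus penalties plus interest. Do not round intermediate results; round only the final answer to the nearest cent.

Penalty: 9 × 1.75% × A$10,000.00 = A$1,575.00 (below the 25% cap of A$2,500.00)
Interest (6.6%/yr ÷ 12 = 0.55%/month): A$10,000.00 × ((1 + 0.0055)^9 − 1) = A$506.0309…
Total = A$10,000.00 + A$1,575.0000 + A$506.0309… = A$12,081.03

A$12,081.03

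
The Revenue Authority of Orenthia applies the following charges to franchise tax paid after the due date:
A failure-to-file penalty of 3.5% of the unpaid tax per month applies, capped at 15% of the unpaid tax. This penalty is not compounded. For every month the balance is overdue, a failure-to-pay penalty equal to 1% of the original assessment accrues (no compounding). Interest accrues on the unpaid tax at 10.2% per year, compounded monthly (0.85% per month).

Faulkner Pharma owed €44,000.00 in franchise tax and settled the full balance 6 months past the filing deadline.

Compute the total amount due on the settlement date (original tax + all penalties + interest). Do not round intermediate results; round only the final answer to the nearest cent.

Failure-to-file: 6 × 3.5% × €44,000.00 = €9,240.00, capped at 15% × €44,000.00 = €6,600.00
Failure-to-pay penalty = 1% × €44,000.00 × 6 mo = €2,640.00
Interest: €44,000.00 × ((1 + 0.0085)^6 − 1) = €44,000.00 × 0.0520961… = €2,292.2289…
Total = €44,000.00 + €9,240.0000 + €2,292.2289… = €55,532.23

€55,532.23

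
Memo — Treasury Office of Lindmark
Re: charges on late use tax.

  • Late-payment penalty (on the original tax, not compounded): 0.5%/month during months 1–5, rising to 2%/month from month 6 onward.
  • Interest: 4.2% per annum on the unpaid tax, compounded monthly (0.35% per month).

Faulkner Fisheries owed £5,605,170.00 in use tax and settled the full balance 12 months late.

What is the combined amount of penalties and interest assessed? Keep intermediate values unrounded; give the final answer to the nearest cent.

Penalty, months 1–5: 5 × 0.5% × £5,605,170.00 = £140,129.25
Penalty, months 6–12: 7 × 2% × £5,605,170.00 = £784,723.80
Interest: £5,605,170.00 × ((1 + 0.0035)^12 − 1) = £5,605,170.00 × 0.0428180… = £240,002.2094…
Penalties + interest = £924,853.0500 + £240,002.2094… = £1,164,855.26

£1,164,855.26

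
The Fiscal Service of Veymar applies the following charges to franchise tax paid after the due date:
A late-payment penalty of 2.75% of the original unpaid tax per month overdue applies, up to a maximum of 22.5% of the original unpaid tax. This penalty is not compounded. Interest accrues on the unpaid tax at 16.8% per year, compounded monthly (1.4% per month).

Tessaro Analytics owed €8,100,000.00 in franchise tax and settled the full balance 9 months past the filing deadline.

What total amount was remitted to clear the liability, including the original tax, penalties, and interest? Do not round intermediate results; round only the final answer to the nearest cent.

Penalty (uncapped): 9 × 2.75% × €8,100,000.00 = €2,004,750.00; cap = 22.5% × €8,100,000.00 = €1,822,500.00 → penalty = €1,822,500.00
Interest: €8,100,000.00 × ((1 + 0.014)^9 − 1) = €8,100,000.00 × 0.1332914… = €1,079,660.3790…
Total = €8,100,000.00 + €1,822,500.0000 + €1,079,660.3790… = €11,002,160.38

€11,002,160.38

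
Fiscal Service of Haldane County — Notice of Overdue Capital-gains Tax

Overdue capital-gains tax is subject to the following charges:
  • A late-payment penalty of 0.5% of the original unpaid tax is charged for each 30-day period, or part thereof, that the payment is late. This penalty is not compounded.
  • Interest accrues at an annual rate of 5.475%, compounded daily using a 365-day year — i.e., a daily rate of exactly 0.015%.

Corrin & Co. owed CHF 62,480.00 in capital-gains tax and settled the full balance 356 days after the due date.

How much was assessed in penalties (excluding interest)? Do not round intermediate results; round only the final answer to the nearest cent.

Penalty periods: ⌈356/30⌉ = 12; penalty = 12 × 0.5% × CHF 62,480.00 = CHF 3,748.80

CHF 3,748.80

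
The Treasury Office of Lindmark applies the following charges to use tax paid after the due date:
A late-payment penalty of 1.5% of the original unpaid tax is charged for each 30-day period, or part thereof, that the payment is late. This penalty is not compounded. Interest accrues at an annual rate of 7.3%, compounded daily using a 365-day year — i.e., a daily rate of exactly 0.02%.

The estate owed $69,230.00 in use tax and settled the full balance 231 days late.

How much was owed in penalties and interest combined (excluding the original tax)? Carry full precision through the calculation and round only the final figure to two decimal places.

Penalty periods: ⌈231/30⌉ = 8; penalty = 8 × 1.5% × $69,230.00 = $8,307.60
Interest: $69,230.00 × ((1 + 0.0002)^231 − 1) = $69,230.00 × 0.04727901… = $3,273.1258…
Penalties + interest = $8,307.6000 + $3,273.1258… = $11,580.73

$11,580.73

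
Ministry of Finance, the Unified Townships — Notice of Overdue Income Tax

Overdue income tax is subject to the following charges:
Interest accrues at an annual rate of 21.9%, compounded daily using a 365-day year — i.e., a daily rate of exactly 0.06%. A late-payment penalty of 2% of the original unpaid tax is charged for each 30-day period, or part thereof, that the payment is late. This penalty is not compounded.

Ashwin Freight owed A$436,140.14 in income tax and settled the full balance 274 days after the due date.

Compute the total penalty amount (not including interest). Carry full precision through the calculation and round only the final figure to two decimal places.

Penalty periods: ⌈274/30⌉ = 10; penalty = 10 × 2% × A$436,140.14 = A$87,228.03…

A$87,228.03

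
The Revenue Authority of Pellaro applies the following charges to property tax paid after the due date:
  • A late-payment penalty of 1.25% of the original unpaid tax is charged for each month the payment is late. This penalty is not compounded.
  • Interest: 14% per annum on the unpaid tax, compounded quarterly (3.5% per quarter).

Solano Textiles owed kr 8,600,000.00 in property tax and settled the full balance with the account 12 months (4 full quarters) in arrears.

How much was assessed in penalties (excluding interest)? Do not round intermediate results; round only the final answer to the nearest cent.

Late-payment penalty = 1.25% × kr 8,600,000.00 × 12 mo = kr 1,290,000.00

kr 1,290,000.00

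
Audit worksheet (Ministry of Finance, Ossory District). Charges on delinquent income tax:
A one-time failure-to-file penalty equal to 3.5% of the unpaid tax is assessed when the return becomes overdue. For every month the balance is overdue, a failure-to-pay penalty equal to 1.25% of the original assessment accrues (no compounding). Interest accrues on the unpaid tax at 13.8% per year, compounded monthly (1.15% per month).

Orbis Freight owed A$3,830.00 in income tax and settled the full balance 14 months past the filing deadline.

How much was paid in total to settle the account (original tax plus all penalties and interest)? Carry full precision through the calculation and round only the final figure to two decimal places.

Failure-to-file penalty: 3.5% × A$3,830.00 = A$134.05
Failure-to-pay penalty = 1.25% × A$3,830.00 × 14 mo = A$670.25
Interest: A$3,830.00 × ((1 + 0.0115)^14 − 1) = A$3,830.00 × 0.1736063… = A$664.9120…
Total = A$3,830.00 + A$804.3000 + A$664.9120… = A$5,299.21

A$5,299.21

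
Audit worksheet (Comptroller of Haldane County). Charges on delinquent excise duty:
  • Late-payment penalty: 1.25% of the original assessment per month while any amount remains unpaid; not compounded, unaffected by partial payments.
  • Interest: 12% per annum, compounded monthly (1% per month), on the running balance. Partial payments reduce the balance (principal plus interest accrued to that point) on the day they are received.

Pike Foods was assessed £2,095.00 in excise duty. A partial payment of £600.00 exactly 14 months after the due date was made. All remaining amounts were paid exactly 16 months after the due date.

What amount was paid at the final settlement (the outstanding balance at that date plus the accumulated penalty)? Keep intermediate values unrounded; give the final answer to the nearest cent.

£2,263.49

Balance at month 14: £2,095.0000 × (1 + 0.01)^14 = £2,408.1485…
After £600.00 payment: £2,408.1485… − £600.00 = £1,808.1485…
Balance at month 16: £1,808.1485… × (1 + 0.01)^2 = £1,844.4923…
Penalty: 16 × 1.25% × £2,095.00 = £419.00
Final settlement = outstanding balance + penalty = £1,844.4923… + £419.00 = £2,263.49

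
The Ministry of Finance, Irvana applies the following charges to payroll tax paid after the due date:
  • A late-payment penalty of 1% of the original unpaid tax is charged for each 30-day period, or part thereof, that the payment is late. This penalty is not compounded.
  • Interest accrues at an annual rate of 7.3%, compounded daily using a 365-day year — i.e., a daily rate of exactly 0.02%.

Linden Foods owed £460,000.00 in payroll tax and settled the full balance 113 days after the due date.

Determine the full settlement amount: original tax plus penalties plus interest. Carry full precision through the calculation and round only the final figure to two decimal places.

Penalty periods: ⌈113/30⌉ = 4; penalty = 4 × 1% × £460,000.00 = £18,400.00
Interest: £460,000.00 × ((1 + 0.0002)^113 − 1) = £460,000.00 × 0.02285500… = £10,513.3016…
Total = £460,000.00 + £18,400.0000 + £10,513.3016… = £488,913.30

£488,913.30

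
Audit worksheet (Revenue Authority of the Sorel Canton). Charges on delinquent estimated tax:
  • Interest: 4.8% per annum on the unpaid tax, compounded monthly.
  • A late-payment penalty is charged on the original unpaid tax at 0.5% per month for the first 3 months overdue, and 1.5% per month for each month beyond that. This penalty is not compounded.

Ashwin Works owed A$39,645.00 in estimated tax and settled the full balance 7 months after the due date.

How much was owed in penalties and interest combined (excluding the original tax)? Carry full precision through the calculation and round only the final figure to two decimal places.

A$4,096.84

Penalty, months 1–3: 3 × 0.5% × A$39,645.00 = A$594.68…
Penalty, months 4–7: 4 × 1.5% × A$39,645.00 = A$2,378.70
Interest (4.8%/yr ÷ 12 = 0.4%/month): A$39,645.00 × ((1 + 0.004)^7 − 1) = A$1,123.4699…
Penalties + interest = A$2,973.3750 + A$1,123.4699… = A$4,096.84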